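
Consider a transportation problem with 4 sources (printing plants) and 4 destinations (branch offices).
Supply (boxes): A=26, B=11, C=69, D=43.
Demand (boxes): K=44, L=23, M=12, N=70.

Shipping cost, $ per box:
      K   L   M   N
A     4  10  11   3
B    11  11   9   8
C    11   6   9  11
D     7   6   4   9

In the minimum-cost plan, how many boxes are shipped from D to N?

The minimum-cost plan:
  A–N: 26 × $3 = $78
  B–N: 11 × $8 = $88
  C–K: 13 × $11 = $143
  C–L: 23 × $6 = $138
  C–N: 33 × $11 = $363
  D–K: 31 × $7 = $217
  D–M: 12 × $4 = $48
Total cost = $1075.
The route D→N is not used.

0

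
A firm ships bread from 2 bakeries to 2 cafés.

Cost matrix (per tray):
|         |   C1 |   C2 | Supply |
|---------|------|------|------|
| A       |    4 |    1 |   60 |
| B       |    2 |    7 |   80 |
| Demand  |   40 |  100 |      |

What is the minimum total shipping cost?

An optimal shipping plan:
  A to C2: 60 × 1 = 60
  B to C1: 40 × 2 = 80
  B to C2: 40 × 7 = 280
Total = 60 + 80 + 280 = 420.

420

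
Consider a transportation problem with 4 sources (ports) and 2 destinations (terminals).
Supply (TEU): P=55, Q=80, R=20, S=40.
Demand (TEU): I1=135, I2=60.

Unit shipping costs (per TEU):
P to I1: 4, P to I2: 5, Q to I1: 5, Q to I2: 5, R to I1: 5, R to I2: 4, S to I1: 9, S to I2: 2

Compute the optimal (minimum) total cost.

780

Optimal allocation:
  P to I1: 55 TEU
  Q to I1: 80 TEU
  R to I2: 20 TEU
  S to I2: 40 TEU
Total cost = 780.
(Supply check: P ships 55; Q ships 80; R ships 20; S ships 40.)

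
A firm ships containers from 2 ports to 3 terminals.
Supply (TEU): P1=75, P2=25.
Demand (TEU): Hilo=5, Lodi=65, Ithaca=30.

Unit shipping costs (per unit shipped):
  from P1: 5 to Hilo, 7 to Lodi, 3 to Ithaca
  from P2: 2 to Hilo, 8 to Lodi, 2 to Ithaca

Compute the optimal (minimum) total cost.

535

A cheapest plan:
  P1–Lodi: 65 TEU
  P1–Ithaca: 10 TEU
  P2–Hilo: 5 TEU
  P2–Ithaca: 20 TEU
Total cost = 535.
(Supply check: P1 ships 75; P2 ships 25.)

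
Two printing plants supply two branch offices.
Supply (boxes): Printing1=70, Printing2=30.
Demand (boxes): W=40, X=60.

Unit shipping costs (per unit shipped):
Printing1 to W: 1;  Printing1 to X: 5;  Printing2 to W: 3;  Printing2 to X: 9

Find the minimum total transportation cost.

400

Optimal allocation:
  Printing1→W: 10 × 1 = 10
  Printing1→X: 60 × 5 = 300
  Printing2→W: 30 × 3 = 90
Total = 10 + 300 + 90 = 400.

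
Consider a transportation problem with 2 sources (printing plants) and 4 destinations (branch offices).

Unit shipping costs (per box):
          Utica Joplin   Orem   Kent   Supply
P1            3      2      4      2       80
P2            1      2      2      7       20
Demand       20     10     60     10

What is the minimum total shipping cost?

Optimal allocation:
  P1->Utica: 20 × 3 = 60
  P1->Joplin: 10 × 2 = 20
  P1->Orem: 40 × 4 = 160
  P1->Kent: 10 × 2 = 20
  P2->Orem: 20 × 2 = 40
Total = 60 + 20 + 160 + 20 + 40 = 300.
(Supply check: P1 ships 80; P2 ships 20.)

300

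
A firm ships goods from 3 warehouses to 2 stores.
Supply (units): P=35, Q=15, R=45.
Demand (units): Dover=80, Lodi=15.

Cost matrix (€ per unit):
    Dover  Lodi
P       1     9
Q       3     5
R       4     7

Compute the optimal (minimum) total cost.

290

One minimum-cost allocation:
  P->Dover: 35 × €1 = €35
  Q->Lodi: 15 × €5 = €75
  R->Dover: 45 × €4 = €180
Total = 35 + 75 + 180 = €290.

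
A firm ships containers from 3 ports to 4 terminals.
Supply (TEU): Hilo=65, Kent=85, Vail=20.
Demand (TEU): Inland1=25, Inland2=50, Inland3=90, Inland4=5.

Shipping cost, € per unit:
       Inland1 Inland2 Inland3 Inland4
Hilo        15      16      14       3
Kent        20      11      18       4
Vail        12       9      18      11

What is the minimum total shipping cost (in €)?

One minimum-cost allocation:
  Hilo→Inland1: 5 × €15 = €75
  Hilo→Inland3: 60 × €14 = €840
  Kent→Inland2: 50 × €11 = €550
  Kent→Inland3: 30 × €18 = €540
  Kent→Inland4: 5 × €4 = €20
  Vail→Inland1: 20 × €12 = €240
Total = 75 + 840 + 550 + 540 + 20 + 240 = €2265.

2265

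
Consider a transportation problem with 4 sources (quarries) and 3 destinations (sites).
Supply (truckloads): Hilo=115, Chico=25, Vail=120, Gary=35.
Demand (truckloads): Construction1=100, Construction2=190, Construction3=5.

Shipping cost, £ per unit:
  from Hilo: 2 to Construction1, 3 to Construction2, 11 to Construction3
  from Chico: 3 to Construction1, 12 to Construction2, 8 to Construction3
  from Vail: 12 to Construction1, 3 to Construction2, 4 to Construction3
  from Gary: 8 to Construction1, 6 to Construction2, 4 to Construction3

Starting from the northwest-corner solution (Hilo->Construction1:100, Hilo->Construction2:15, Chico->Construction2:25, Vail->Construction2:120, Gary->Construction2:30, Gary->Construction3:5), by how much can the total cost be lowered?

200

Current plan cost = 100·2 + 15·3 + 25·12 + 120·3 + 30·6 + 5·4 = £1105.
Optimal plan:
  Hilo->Construction1: 75 × £2 = £150
  Hilo->Construction2: 40 × £3 = £120
  Chico->Construction1: 25 × £3 = £75
  Vail->Construction2: 120 × £3 = £360
  Gary->Construction2: 30 × £6 = £180
  Gary->Construction3: 5 × £4 = £20
Optimal cost = £905.
Saving = 1105 − 905 = £200.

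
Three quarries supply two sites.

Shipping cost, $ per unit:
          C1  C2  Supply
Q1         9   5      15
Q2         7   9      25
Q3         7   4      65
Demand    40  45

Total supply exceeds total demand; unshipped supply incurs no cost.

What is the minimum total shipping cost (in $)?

A cheapest plan:
  Q2->C1: 20 × $7 = $140
  Q3->C1: 20 × $7 = $140
  Q3->C2: 45 × $4 = $180
Total = 140 + 140 + 180 = $460.

460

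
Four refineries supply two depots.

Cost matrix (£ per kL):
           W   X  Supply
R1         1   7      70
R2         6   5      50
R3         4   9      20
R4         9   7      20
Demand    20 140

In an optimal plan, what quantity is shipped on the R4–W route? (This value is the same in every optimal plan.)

The minimum-cost plan:
  R1->W: 20 × £1 = £20
  R1->X: 50 × £7 = £350
  R2->X: 50 × £5 = £250
  R3->X: 20 × £9 = £180
  R4->X: 20 × £7 = £140
Total cost = £940.
The route R4→W is not used.

0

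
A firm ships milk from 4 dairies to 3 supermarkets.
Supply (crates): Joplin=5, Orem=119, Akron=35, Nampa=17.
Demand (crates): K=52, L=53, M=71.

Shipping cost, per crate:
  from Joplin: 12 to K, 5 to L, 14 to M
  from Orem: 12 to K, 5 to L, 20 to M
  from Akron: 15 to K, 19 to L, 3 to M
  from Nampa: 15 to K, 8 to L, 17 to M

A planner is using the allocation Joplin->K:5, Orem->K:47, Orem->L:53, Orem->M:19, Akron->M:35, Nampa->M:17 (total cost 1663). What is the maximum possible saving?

Current plan cost = 5·12 + 47·12 + 53·5 + 19·20 + 35·3 + 17·17 = 1663.
Optimal plan:
  Joplin–M: 5 crates
  Orem–K: 52 crates
  Orem–L: 53 crates
  Orem–M: 14 crates
  Akron–M: 35 crates
  Nampa–M: 17 crates
Optimal cost = 1633.
Saving = 1663 − 1633 = 30.

30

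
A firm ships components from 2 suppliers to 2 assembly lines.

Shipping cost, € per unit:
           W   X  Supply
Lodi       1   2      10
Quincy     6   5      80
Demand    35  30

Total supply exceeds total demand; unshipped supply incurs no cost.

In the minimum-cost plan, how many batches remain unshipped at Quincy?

25

Minimum-cost shipments:
  Lodi to W: 10 batches
  Quincy to W: 25 batches
  Quincy to X: 30 batches
Total cost = €310.
Quincy ships 55 of its 80, leaving 25.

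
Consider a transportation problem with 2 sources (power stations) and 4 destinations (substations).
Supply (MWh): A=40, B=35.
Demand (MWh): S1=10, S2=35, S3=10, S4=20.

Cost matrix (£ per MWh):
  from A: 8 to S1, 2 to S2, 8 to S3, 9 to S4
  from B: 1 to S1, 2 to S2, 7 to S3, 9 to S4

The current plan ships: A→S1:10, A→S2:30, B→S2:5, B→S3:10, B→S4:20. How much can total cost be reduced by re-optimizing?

70

Current plan cost = 10·8 + 30·2 + 5·2 + 10·7 + 20·9 = £400.
Optimal plan:
  A->S2: 35 × £2 = £70
  A->S4: 5 × £9 = £45
  B->S1: 10 × £1 = £10
  B->S3: 10 × £7 = £70
  B->S4: 15 × £9 = £135
Optimal cost = £330.
Saving = 400 − 330 = £70.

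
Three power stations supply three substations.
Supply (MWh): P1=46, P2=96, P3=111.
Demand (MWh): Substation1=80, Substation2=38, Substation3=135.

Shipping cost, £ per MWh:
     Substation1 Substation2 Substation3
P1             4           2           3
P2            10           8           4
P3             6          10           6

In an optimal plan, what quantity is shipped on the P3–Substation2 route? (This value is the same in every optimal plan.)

0

Solving gives:
  P1–Substation2: 38 × £2 = £76
  P1–Substation3: 8 × £3 = £24
  P2–Substation3: 96 × £4 = £384
  P3–Substation1: 80 × £6 = £480
  P3–Substation3: 31 × £6 = £186
Total cost = £1150.
The route P3→Substation2 is not used.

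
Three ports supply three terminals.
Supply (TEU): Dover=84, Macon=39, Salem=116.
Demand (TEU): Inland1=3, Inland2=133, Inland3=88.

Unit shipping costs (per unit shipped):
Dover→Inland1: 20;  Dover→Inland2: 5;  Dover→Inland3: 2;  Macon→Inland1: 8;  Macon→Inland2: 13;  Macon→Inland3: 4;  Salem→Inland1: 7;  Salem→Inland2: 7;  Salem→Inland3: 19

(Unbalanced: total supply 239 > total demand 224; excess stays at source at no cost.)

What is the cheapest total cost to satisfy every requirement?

1136

One minimum-cost allocation:
  Dover–Inland2: 35 × 5 = 175
  Dover–Inland3: 49 × 2 = 98
  Macon–Inland3: 39 × 4 = 156
  Salem–Inland1: 3 × 7 = 21
  Salem–Inland2: 98 × 7 = 686
Total = 175 + 98 + 156 + 21 + 686 = 1136.
(Supply check: Dover ships 84; Macon ships 39; Salem ships 101.)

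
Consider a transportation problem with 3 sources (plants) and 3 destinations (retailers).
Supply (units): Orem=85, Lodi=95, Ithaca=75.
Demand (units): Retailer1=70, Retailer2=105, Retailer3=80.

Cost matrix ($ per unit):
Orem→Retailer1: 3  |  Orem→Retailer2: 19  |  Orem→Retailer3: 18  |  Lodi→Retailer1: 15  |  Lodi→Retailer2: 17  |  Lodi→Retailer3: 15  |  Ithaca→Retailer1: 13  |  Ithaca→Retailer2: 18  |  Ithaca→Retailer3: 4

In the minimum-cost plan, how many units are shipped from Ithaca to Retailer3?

75

Solving gives:
  Orem–Retailer1: 70 × $3 = $210
  Orem–Retailer2: 15 × $19 = $285
  Lodi–Retailer2: 90 × $17 = $1530
  Lodi–Retailer3: 5 × $15 = $75
  Ithaca–Retailer3: 75 × $4 = $300
Total cost = $2400.
So Ithaca→Retailer3 carries 75 units.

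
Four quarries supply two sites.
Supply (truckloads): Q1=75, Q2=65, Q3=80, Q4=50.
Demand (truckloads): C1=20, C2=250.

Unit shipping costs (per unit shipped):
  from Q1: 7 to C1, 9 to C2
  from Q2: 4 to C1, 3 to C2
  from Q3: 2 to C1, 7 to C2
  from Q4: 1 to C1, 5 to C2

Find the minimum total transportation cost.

A cheapest plan:
  Q1 to C2: 75 × 9 = 675
  Q2 to C2: 65 × 3 = 195
  Q3 to C1: 20 × 2 = 40
  Q3 to C2: 60 × 7 = 420
  Q4 to C2: 50 × 5 = 250
Total = 675 + 195 + 40 + 420 + 250 = 1580.
(Supply check: Q1 ships 75; Q2 ships 65; Q3 ships 80; Q4 ships 50.)

1580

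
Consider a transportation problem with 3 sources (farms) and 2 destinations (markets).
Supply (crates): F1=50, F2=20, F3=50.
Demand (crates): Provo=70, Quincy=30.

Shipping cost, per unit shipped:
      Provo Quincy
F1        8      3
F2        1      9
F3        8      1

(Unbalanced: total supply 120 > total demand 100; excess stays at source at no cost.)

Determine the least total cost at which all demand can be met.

A cheapest plan:
  F1–Provo: 30 × 8 = 240
  F2–Provo: 20 × 1 = 20
  F3–Provo: 20 × 8 = 160
  F3–Quincy: 30 × 1 = 30
Total = 240 + 20 + 160 + 30 = 450.
(Supply check: F1 ships 30; F2 ships 20; F3 ships 50.)

450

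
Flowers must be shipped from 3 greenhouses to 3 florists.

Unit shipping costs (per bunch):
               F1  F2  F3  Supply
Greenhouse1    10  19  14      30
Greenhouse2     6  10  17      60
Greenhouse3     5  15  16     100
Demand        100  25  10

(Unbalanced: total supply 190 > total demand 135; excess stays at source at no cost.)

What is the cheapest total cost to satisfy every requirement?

890

A cheapest plan:
  Greenhouse1->F3: 10 bunches
  Greenhouse2->F2: 25 bunches
  Greenhouse3->F1: 100 bunches
Total cost = 890.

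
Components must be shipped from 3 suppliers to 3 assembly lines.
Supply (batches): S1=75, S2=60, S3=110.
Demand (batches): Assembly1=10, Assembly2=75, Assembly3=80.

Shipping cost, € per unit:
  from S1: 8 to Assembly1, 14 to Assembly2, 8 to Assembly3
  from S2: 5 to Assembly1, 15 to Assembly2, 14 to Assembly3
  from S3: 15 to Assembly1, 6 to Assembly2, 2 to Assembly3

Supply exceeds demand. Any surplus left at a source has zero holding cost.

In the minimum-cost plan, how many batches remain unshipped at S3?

Minimum-cost shipments:
  S1–Assembly3: 45 batches
  S2–Assembly1: 10 batches
  S3–Assembly2: 75 batches
  S3–Assembly3: 35 batches
Total cost = €930.
S3 ships 110 of its 110, leaving 0.

0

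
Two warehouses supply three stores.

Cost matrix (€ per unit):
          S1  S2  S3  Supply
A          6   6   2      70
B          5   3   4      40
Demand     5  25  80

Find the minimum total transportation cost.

280

An optimal shipping plan:
  A–S3: 70 × €2 = €140
  B–S1: 5 × €5 = €25
  B–S2: 25 × €3 = €75
  B–S3: 10 × €4 = €40
Total = 140 + 25 + 75 + 40 = €280.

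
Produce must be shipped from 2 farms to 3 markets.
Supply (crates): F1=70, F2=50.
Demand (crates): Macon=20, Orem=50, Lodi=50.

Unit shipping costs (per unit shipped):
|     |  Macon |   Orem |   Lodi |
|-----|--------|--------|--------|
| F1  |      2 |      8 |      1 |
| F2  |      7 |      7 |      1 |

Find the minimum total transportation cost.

A cheapest plan:
  F1→Macon: 20 × 2 = 40
  F1→Lodi: 50 × 1 = 50
  F2→Orem: 50 × 7 = 350
Total = 40 + 50 + 350 = 440.

440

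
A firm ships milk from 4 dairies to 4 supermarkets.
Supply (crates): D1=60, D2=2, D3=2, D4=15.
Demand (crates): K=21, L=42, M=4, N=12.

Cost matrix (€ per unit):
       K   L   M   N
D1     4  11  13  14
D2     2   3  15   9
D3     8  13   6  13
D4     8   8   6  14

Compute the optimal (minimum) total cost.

683

Optimal allocation:
  D1->K: 21 crates
  D1->L: 27 crates
  D1->N: 12 crates
  D2->L: 2 crates
  D3->M: 2 crates
  D4->L: 13 crates
  D4->M: 2 crates
Total cost = €683.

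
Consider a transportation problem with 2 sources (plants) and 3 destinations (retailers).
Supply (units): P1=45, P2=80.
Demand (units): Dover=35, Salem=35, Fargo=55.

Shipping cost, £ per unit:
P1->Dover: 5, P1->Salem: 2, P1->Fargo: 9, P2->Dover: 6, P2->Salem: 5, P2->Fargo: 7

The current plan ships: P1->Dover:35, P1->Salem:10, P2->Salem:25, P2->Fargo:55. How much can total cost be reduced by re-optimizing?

50

Current plan cost = 35·5 + 10·2 + 25·5 + 55·7 = £705.
Optimal plan:
  P1 to Dover: 10 units
  P1 to Salem: 35 units
  P2 to Dover: 25 units
  P2 to Fargo: 55 units
Optimal cost = £655.
Saving = 705 − 655 = £50.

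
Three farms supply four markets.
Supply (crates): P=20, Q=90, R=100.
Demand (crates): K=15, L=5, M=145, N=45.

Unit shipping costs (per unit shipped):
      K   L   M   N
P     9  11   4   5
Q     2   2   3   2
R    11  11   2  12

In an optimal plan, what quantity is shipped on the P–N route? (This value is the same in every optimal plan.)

Optimal shipments:
  P to M: 20 × 4 = 80
  Q to K: 15 × 2 = 30
  Q to L: 5 × 2 = 10
  Q to M: 25 × 3 = 75
  Q to N: 45 × 2 = 90
  R to M: 100 × 2 = 200
Total cost = 485.
The route P→N is not used.

0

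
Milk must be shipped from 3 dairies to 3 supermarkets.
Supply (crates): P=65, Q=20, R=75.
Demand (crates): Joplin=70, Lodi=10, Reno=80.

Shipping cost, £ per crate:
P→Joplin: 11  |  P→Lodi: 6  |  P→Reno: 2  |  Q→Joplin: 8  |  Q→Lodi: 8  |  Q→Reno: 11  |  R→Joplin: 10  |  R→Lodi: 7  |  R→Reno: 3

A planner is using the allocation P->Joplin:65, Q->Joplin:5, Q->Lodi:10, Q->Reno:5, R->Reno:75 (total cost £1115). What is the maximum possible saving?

210

Current plan cost = 65·11 + 5·8 + 10·8 + 5·11 + 75·3 = £1115.
Optimal plan:
  P->Lodi: 10 × £6 = £60
  P->Reno: 55 × £2 = £110
  Q->Joplin: 20 × £8 = £160
  R->Joplin: 50 × £10 = £500
  R->Reno: 25 × £3 = £75
Optimal cost = £905.
Saving = 1115 − 905 = £210.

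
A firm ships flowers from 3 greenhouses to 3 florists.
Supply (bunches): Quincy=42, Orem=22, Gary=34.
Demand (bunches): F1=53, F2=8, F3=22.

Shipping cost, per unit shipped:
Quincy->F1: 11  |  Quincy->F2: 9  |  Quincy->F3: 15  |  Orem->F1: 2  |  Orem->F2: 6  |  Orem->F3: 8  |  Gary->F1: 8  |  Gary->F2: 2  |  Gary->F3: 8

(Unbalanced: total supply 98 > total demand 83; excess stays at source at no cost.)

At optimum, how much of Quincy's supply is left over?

15

Minimum-cost shipments:
  Quincy–F1: 27 × 11 = 297
  Orem–F1: 22 × 2 = 44
  Gary–F1: 4 × 8 = 32
  Gary–F2: 8 × 2 = 16
  Gary–F3: 22 × 8 = 176
Total cost = 565.
Quincy ships 27 of its 42, leaving 15.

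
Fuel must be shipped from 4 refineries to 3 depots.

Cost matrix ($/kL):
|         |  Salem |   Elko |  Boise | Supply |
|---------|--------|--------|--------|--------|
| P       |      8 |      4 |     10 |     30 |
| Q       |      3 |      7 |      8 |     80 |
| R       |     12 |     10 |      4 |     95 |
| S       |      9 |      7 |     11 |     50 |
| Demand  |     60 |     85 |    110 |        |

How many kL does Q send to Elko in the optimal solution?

Solving gives:
  P to Elko: 30 × $4 = $120
  Q to Salem: 60 × $3 = $180
  Q to Elko: 5 × $7 = $35
  Q to Boise: 15 × $8 = $120
  R to Boise: 95 × $4 = $380
  S to Elko: 50 × $7 = $350
Total cost = $1185.
So Q→Elko carries 5 kL.

5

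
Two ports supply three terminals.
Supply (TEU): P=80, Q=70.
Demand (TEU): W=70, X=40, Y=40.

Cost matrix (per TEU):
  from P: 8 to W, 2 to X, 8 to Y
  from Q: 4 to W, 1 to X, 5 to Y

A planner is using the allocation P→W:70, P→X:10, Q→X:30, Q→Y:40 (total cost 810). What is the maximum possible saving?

130

Current plan cost = 70·8 + 10·2 + 30·1 + 40·5 = 810.
Optimal plan:
  P→X: 40 × 2 = 80
  P→Y: 40 × 8 = 320
  Q→W: 70 × 4 = 280
Optimal cost = 680.
Saving = 810 − 680 = 130.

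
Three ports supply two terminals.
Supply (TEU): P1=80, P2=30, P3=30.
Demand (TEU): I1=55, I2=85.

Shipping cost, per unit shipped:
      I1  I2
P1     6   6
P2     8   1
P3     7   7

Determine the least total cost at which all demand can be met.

720

A cheapest plan:
  P1→I1: 55 × 6 = 330
  P1→I2: 25 × 6 = 150
  P2→I2: 30 × 1 = 30
  P3→I2: 30 × 7 = 210
Total = 330 + 150 + 30 + 210 = 720.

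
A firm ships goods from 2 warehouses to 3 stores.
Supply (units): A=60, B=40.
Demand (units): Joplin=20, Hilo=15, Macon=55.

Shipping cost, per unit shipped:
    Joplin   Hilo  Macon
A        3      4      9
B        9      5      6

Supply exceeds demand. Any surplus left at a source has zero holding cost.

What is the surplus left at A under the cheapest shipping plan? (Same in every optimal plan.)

10

An optimal plan:
  A to Joplin: 20 × 3 = 60
  A to Hilo: 15 × 4 = 60
  A to Macon: 15 × 9 = 135
  B to Macon: 40 × 6 = 240
Total cost = 495.
A ships 50 of its 60, leaving 10.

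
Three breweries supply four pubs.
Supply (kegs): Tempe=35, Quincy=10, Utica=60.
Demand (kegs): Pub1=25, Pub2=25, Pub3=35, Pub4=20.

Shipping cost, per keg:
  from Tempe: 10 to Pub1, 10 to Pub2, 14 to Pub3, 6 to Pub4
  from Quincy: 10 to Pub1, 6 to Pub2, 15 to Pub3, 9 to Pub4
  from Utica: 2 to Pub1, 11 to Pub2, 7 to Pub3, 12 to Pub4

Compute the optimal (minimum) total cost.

Optimal allocation:
  Tempe→Pub2: 15 × 10 = 150
  Tempe→Pub4: 20 × 6 = 120
  Quincy→Pub2: 10 × 6 = 60
  Utica→Pub1: 25 × 2 = 50
  Utica→Pub3: 35 × 7 = 245
Total = 150 + 120 + 60 + 50 + 245 = 625.

625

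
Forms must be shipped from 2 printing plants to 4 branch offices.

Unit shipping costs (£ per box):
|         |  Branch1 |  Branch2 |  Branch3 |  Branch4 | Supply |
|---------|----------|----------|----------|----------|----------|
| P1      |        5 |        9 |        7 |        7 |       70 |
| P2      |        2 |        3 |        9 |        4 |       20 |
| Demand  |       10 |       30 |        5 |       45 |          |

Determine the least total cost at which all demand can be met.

One minimum-cost allocation:
  P1→Branch1: 10 × £5 = £50
  P1→Branch2: 10 × £9 = £90
  P1→Branch3: 5 × £7 = £35
  P1→Branch4: 45 × £7 = £315
  P2→Branch2: 20 × £3 = £60
Total = 50 + 90 + 35 + 315 + 60 = £550.

550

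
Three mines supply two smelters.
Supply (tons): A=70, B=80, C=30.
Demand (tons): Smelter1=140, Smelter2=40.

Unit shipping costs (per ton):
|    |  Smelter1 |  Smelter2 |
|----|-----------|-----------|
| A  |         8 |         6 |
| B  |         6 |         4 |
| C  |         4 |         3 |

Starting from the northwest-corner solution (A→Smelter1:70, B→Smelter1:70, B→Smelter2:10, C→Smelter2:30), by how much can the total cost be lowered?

30

Current plan cost = 70·8 + 70·6 + 10·4 + 30·3 = 1110.
Optimal plan:
  A to Smelter1: 30 × 8 = 240
  A to Smelter2: 40 × 6 = 240
  B to Smelter1: 80 × 6 = 480
  C to Smelter1: 30 × 4 = 120
Optimal cost = 1080.
Saving = 1110 − 1080 = 30.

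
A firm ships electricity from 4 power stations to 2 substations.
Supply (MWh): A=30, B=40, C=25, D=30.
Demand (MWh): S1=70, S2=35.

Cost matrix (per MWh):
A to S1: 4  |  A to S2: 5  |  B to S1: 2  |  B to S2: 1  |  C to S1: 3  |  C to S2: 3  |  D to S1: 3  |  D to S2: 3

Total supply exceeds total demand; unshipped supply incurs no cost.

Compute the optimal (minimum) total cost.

One minimum-cost allocation:
  A->S1: 10 × 4 = 40
  B->S1: 5 × 2 = 10
  B->S2: 35 × 1 = 35
  C->S1: 25 × 3 = 75
  D->S1: 30 × 3 = 90
Total = 40 + 10 + 35 + 75 + 90 = 250.

250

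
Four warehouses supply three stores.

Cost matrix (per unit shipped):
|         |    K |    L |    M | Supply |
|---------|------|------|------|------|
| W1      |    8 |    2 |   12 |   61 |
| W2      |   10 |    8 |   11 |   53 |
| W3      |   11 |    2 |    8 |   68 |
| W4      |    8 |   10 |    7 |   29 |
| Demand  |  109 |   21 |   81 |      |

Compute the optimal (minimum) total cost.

1639

One minimum-cost allocation:
  W1->K: 56 × 8 = 448
  W1->L: 5 × 2 = 10
  W2->K: 53 × 10 = 530
  W3->L: 16 × 2 = 32
  W3->M: 52 × 8 = 416
  W4->M: 29 × 7 = 203
Total = 448 + 10 + 530 + 32 + 416 + 203 = 1639.
(Supply check: W1 ships 61; W2 ships 53; W3 ships 68; W4 ships 29.)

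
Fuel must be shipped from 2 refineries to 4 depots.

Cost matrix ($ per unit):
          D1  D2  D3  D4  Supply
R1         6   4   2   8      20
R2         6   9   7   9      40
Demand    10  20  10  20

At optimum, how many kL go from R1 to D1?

The minimum-cost plan:
  R1 to D2: 20 × $4 = $80
  R2 to D1: 10 × $6 = $60
  R2 to D3: 10 × $7 = $70
  R2 to D4: 20 × $9 = $180
Total cost = $390.
The route R1→D1 is not used.

0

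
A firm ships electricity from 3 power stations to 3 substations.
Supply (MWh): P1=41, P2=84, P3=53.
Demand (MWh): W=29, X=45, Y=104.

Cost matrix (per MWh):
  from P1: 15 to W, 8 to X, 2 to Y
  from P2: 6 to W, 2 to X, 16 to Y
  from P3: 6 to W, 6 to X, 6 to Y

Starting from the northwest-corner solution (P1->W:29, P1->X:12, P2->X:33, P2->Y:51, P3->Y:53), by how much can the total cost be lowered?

Current plan cost = 29·15 + 12·8 + 33·2 + 51·16 + 53·6 = 1731.
Optimal plan:
  P1->Y: 41 × 2 = 82
  P2->W: 29 × 6 = 174
  P2->X: 45 × 2 = 90
  P2->Y: 10 × 16 = 160
  P3->Y: 53 × 6 = 318
Optimal cost = 824.
Saving = 1731 − 824 = 907.

907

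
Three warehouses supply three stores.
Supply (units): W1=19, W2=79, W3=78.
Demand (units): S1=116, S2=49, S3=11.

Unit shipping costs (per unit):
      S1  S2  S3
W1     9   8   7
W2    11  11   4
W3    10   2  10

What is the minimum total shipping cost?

1351

A cheapest plan:
  W1→S1: 19 units
  W2→S1: 68 units
  W2→S3: 11 units
  W3→S1: 29 units
  W3→S2: 49 units
Total cost = 1351.
(Supply check: W1 ships 19; W2 ships 79; W3 ships 78.)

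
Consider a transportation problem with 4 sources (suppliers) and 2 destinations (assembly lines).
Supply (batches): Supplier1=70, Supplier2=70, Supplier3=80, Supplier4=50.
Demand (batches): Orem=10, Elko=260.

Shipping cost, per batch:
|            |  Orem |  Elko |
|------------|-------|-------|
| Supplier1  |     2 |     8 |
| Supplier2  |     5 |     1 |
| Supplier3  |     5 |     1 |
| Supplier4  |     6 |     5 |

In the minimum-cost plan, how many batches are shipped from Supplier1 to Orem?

Solving gives:
  Supplier1->Orem: 10 × 2 = 20
  Supplier1->Elko: 60 × 8 = 480
  Supplier2->Elko: 70 × 1 = 70
  Supplier3->Elko: 80 × 1 = 80
  Supplier4->Elko: 50 × 5 = 250
Total cost = 900.
So Supplier1→Orem carries 10 batches.

10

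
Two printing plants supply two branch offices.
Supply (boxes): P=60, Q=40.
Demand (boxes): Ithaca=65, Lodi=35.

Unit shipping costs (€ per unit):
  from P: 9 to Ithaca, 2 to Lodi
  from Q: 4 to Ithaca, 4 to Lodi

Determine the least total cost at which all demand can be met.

455

An optimal shipping plan:
  P to Ithaca: 25 × €9 = €225
  P to Lodi: 35 × €2 = €70
  Q to Ithaca: 40 × €4 = €160
Total = 225 + 70 + 160 = €455.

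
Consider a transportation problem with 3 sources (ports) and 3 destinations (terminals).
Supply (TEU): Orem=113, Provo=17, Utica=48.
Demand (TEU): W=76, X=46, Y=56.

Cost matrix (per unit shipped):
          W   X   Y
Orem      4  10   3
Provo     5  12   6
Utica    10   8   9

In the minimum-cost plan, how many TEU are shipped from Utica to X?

The minimum-cost plan:
  Orem to W: 57 TEU
  Orem to Y: 56 TEU
  Provo to W: 17 TEU
  Utica to W: 2 TEU
  Utica to X: 46 TEU
Total cost = 869.
So Utica→X carries 46 TEU.

46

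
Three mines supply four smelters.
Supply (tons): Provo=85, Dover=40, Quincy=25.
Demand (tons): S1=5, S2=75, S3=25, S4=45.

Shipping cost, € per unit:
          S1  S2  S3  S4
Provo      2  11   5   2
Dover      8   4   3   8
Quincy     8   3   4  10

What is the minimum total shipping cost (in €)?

One minimum-cost allocation:
  Provo->S1: 5 × €2 = €10
  Provo->S2: 10 × €11 = €110
  Provo->S3: 25 × €5 = €125
  Provo->S4: 45 × €2 = €90
  Dover->S2: 40 × €4 = €160
  Quincy->S2: 25 × €3 = €75
Total = 10 + 110 + 125 + 90 + 160 + 75 = €570.

570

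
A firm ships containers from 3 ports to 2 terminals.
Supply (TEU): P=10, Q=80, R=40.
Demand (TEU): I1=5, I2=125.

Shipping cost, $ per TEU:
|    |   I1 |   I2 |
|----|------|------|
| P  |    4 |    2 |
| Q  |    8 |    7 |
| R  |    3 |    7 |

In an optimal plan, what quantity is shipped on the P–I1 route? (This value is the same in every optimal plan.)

Solving gives:
  P→I2: 10 × $2 = $20
  Q→I2: 80 × $7 = $560
  R→I1: 5 × $3 = $15
  R→I2: 35 × $7 = $245
Total cost = $840.
The route P→I1 is not used.

0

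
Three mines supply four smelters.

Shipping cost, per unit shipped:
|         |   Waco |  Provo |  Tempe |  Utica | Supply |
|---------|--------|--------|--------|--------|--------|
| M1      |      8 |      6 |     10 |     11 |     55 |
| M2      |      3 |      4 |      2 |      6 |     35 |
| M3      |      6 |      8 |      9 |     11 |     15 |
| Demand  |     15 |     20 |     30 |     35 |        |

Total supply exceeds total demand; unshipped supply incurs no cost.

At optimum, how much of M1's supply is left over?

5

Minimum-cost shipments:
  M1→Provo: 20 × 6 = 120
  M1→Utica: 30 × 11 = 330
  M2→Tempe: 30 × 2 = 60
  M2→Utica: 5 × 6 = 30
  M3→Waco: 15 × 6 = 90
Total cost = 630.
M1 ships 50 of its 55, leaving 5.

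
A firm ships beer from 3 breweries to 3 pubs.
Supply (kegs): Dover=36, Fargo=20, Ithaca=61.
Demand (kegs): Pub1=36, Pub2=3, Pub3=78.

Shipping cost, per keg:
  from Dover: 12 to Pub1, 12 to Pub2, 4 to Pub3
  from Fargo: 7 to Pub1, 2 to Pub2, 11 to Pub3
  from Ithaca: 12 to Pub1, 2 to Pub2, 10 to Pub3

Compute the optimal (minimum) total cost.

Optimal allocation:
  Dover->Pub3: 36 × 4 = 144
  Fargo->Pub1: 20 × 7 = 140
  Ithaca->Pub1: 16 × 12 = 192
  Ithaca->Pub2: 3 × 2 = 6
  Ithaca->Pub3: 42 × 10 = 420
Total = 144 + 140 + 192 + 6 + 420 = 902.
(Supply check: Dover ships 36; Fargo ships 20; Ithaca ships 61.)

902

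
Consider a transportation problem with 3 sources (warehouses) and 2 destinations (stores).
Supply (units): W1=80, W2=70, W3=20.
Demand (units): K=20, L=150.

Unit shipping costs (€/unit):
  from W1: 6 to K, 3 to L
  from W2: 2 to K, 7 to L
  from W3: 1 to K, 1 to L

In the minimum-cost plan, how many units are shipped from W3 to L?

Optimal shipments:
  W1 to L: 80 × €3 = €240
  W2 to K: 20 × €2 = €40
  W2 to L: 50 × €7 = €350
  W3 to L: 20 × €1 = €20
Total cost = €650.
So W3→L carries 20 units.

20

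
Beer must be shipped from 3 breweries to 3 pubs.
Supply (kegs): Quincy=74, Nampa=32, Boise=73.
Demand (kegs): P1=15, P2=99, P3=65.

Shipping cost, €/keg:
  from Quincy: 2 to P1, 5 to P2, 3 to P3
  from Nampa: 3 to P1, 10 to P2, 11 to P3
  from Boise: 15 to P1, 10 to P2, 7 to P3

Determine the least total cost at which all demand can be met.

Optimal allocation:
  Quincy→P2: 74 × €5 = €370
  Nampa→P1: 15 × €3 = €45
  Nampa→P2: 17 × €10 = €170
  Boise→P2: 8 × €10 = €80
  Boise→P3: 65 × €7 = €455
Total = 370 + 45 + 170 + 80 + 455 = €1120.

1120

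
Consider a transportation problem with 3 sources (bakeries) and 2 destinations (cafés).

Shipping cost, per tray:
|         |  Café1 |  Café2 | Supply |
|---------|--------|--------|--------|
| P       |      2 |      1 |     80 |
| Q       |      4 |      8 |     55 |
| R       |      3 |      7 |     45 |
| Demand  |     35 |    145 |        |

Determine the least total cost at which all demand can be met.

695

One minimum-cost allocation:
  P to Café2: 80 trays
  Q to Café1: 35 trays
  Q to Café2: 20 trays
  R to Café2: 45 trays
Total cost = 695.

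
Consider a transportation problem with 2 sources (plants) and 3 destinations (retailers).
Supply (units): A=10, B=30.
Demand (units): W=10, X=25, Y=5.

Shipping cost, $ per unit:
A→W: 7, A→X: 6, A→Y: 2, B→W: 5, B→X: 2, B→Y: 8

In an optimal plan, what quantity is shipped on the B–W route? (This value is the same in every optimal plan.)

The minimum-cost plan:
  A->W: 5 units
  A->Y: 5 units
  B->W: 5 units
  B->X: 25 units
Total cost = $120.
So B→W carries 5 units.

5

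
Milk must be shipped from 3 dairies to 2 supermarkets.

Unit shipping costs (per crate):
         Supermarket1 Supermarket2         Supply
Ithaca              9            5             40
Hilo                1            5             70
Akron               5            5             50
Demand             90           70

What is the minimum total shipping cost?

One minimum-cost allocation:
  Ithaca->Supermarket2: 40 × 5 = 200
  Hilo->Supermarket1: 70 × 1 = 70
  Akron->Supermarket1: 20 × 5 = 100
  Akron->Supermarket2: 30 × 5 = 150
Total = 200 + 70 + 100 + 150 = 520.

520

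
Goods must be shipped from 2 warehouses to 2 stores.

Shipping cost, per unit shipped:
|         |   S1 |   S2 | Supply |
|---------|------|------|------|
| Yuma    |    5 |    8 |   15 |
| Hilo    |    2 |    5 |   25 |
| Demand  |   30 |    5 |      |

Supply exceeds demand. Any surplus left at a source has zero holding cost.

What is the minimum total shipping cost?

One minimum-cost allocation:
  Yuma->S1: 5 × 5 = 25
  Yuma->S2: 5 × 8 = 40
  Hilo->S1: 25 × 2 = 50
Total = 25 + 40 + 50 = 115.
(Supply check: Yuma ships 10; Hilo ships 25.)

115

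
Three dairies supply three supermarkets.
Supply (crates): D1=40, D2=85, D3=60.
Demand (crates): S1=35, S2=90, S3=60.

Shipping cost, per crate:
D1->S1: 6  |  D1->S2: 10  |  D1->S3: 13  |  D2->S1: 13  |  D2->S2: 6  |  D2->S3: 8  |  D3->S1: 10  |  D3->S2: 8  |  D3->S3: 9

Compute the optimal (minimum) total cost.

1310

One minimum-cost allocation:
  D1->S1: 35 × 6 = 210
  D1->S2: 5 × 10 = 50
  D2->S2: 85 × 6 = 510
  D3->S3: 60 × 9 = 540
Total = 210 + 50 + 510 + 540 = 1310.
(Supply check: D1 ships 40; D2 ships 85; D3 ships 60.)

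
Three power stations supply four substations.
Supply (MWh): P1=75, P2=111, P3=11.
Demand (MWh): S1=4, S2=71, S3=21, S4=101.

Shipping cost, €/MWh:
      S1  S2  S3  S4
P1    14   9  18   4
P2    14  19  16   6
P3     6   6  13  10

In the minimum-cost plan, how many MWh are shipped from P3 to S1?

Solving gives:
  P1 to S2: 64 MWh
  P1 to S4: 11 MWh
  P2 to S3: 21 MWh
  P2 to S4: 90 MWh
  P3 to S1: 4 MWh
  P3 to S2: 7 MWh
Total cost = €1562.
So P3→S1 carries 4 MWh.

4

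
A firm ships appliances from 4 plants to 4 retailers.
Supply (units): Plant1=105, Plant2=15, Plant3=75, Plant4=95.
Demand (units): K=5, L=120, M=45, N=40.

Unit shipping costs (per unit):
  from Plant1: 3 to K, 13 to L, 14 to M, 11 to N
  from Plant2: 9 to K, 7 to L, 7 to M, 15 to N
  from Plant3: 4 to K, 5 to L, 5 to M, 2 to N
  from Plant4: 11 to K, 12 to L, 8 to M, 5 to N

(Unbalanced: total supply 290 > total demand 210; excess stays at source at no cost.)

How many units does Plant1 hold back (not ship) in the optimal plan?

An optimal plan:
  Plant1–K: 5 units
  Plant1–L: 20 units
  Plant2–L: 15 units
  Plant3–L: 75 units
  Plant4–L: 10 units
  Plant4–M: 45 units
  Plant4–N: 40 units
Total cost = 1435.
Plant1 ships 25 of its 105, leaving 80.

80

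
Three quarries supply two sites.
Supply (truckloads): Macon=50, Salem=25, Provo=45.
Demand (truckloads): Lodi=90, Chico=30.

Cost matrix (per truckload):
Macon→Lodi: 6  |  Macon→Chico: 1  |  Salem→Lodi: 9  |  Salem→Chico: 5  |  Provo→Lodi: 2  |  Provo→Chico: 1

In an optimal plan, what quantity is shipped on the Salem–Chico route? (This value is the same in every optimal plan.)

0

The minimum-cost plan:
  Macon->Lodi: 20 × 6 = 120
  Macon->Chico: 30 × 1 = 30
  Salem->Lodi: 25 × 9 = 225
  Provo->Lodi: 45 × 2 = 90
Total cost = 465.
The route Salem→Chico is not used.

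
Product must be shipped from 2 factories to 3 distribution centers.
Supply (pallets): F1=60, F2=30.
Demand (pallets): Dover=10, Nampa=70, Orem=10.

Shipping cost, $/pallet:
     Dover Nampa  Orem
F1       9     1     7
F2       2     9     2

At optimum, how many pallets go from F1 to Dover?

Optimal shipments:
  F1–Nampa: 60 × $1 = $60
  F2–Dover: 10 × $2 = $20
  F2–Nampa: 10 × $9 = $90
  F2–Orem: 10 × $2 = $20
Total cost = $190.
The route F1→Dover is not used.

0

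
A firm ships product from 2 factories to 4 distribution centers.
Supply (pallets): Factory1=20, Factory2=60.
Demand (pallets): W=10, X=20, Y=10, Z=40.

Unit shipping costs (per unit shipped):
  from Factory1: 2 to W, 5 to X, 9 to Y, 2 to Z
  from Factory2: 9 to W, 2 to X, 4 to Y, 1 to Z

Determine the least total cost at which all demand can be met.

150

A cheapest plan:
  Factory1->W: 10 × 2 = 20
  Factory1->Z: 10 × 2 = 20
  Factory2->X: 20 × 2 = 40
  Factory2->Y: 10 × 4 = 40
  Factory2->Z: 30 × 1 = 30
Total = 20 + 20 + 40 + 40 + 30 = 150.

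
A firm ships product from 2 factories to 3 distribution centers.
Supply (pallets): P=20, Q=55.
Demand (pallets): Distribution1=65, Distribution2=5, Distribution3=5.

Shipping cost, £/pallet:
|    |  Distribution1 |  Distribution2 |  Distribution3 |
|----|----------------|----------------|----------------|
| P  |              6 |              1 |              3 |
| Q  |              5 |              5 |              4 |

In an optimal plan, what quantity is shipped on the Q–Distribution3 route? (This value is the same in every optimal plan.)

Optimal shipments:
  P→Distribution1: 10 pallets
  P→Distribution2: 5 pallets
  P→Distribution3: 5 pallets
  Q→Distribution1: 55 pallets
Total cost = £355.
The route Q→Distribution3 is not used.

0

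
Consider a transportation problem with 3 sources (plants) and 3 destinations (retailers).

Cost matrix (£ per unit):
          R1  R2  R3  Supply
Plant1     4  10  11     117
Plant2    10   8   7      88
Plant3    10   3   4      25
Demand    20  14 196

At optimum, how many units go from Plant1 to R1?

Optimal shipments:
  Plant1->R1: 20 × £4 = £80
  Plant1->R3: 97 × £11 = £1067
  Plant2->R3: 88 × £7 = £616
  Plant3->R2: 14 × £3 = £42
  Plant3->R3: 11 × £4 = £44
Total cost = £1849.
So Plant1→R1 carries 20 units.

20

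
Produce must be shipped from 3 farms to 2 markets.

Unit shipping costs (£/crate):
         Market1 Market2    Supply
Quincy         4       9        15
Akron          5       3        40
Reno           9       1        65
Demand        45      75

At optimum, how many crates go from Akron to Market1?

30

Solving gives:
  Quincy→Market1: 15 × £4 = £60
  Akron→Market1: 30 × £5 = £150
  Akron→Market2: 10 × £3 = £30
  Reno→Market2: 65 × £1 = £65
Total cost = £305.
So Akron→Market1 carries 30 crates.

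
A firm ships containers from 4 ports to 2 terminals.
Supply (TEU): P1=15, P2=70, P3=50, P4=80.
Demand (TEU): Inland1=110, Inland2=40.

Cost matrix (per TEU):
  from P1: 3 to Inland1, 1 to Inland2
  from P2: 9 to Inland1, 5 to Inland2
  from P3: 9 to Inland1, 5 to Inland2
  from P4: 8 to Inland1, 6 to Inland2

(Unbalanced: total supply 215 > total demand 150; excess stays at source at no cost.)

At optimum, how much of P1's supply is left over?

Minimum-cost shipments:
  P1–Inland1: 15 × 3 = 45
  P2–Inland2: 40 × 5 = 200
  P3–Inland1: 15 × 9 = 135
  P4–Inland1: 80 × 8 = 640
Total cost = 1020.
P1 ships 15 of its 15, leaving 0.

0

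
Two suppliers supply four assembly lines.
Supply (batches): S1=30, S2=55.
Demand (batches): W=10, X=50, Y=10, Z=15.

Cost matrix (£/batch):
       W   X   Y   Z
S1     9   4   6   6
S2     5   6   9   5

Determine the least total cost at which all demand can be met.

445

One minimum-cost allocation:
  S1→X: 20 batches
  S1→Y: 10 batches
  S2→W: 10 batches
  S2→X: 30 batches
  S2→Z: 15 batches
Total cost = £445.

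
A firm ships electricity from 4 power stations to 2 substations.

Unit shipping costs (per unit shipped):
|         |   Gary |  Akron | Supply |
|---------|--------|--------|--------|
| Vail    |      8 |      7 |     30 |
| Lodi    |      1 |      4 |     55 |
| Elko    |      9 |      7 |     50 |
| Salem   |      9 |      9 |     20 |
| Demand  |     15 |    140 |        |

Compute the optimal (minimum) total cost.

915

One minimum-cost allocation:
  Vail–Akron: 30 × 7 = 210
  Lodi–Gary: 15 × 1 = 15
  Lodi–Akron: 40 × 4 = 160
  Elko–Akron: 50 × 7 = 350
  Salem–Akron: 20 × 9 = 180
Total = 210 + 15 + 160 + 350 + 180 = 915.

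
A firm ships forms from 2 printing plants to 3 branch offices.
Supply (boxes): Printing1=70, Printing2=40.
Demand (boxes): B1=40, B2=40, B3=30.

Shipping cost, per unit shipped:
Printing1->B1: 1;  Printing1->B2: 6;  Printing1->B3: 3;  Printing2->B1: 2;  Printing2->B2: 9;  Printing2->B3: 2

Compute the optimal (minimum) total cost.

An optimal shipping plan:
  Printing1 to B1: 30 × 1 = 30
  Printing1 to B2: 40 × 6 = 240
  Printing2 to B1: 10 × 2 = 20
  Printing2 to B3: 30 × 2 = 60
Total = 30 + 240 + 20 + 60 = 350.

350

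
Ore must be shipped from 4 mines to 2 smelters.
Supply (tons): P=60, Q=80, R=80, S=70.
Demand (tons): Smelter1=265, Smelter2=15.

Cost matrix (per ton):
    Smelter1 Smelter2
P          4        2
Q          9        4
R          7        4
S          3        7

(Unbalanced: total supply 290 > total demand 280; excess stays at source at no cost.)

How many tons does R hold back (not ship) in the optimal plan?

An optimal plan:
  P→Smelter1: 60 × 4 = 240
  Q→Smelter1: 55 × 9 = 495
  Q→Smelter2: 15 × 4 = 60
  R→Smelter1: 80 × 7 = 560
  S→Smelter1: 70 × 3 = 210
Total cost = 1565.
R ships 80 of its 80, leaving 0.

0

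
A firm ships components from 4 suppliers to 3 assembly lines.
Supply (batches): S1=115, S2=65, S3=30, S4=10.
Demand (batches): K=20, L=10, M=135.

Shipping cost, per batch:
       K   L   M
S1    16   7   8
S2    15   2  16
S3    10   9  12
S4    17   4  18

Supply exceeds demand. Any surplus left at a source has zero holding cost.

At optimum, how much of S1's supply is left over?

0

An optimal plan:
  S1 to M: 115 batches
  S2 to L: 10 batches
  S2 to M: 10 batches
  S3 to K: 20 batches
  S3 to M: 10 batches
Total cost = 1420.
S1 ships 115 of its 115, leaving 0.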